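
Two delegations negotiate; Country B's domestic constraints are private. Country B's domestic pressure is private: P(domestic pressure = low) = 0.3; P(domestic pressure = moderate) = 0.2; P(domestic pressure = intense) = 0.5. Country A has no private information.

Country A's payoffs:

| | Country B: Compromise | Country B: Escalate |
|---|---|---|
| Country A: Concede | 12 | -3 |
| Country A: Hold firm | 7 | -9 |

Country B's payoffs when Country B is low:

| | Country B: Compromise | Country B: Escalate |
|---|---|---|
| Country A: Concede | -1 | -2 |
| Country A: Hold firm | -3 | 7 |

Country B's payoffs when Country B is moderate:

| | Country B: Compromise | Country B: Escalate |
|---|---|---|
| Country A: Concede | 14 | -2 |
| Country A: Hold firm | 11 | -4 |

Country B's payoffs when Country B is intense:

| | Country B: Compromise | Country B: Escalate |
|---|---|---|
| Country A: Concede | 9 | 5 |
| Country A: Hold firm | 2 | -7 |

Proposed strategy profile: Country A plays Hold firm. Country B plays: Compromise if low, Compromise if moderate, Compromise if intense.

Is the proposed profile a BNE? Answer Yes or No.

A profile is a BNE iff every type of every player is best-responding given beliefs about the other side.
Country A plays Hold firm: E[Hold firm] = 0.3·(7) + 0.2·(7) + 0.5·(7) = 7; E[Concede] = 12. Not best-responding. ✗
Country B (domestic pressure low), facing Hold firm: Compromise gives -3, Escalate gives 7. Proposed Compromise is not best — profitable deviation exists. ✗
Country B (domestic pressure moderate), facing Hold firm: Compromise gives 11, Escalate gives -4. Proposed Compromise is best. ✓
Country B (domestic pressure intense), facing Hold firm: Compromise gives 2, Escalate gives -7. Proposed Compromise is best. ✓

No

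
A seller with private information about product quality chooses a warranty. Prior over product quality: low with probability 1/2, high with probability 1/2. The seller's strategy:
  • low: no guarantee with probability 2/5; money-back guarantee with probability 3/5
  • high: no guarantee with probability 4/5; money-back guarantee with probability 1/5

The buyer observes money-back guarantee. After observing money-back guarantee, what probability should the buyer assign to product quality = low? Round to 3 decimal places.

P(money-back guarantee) = (1/2)·(3/5) + (1/2)·(1/5) = 2/5
P(low | money-back guarantee) = ((1/2)·(3/5)) / (2/5) = (3/10) / (2/5) = 3/4

0.750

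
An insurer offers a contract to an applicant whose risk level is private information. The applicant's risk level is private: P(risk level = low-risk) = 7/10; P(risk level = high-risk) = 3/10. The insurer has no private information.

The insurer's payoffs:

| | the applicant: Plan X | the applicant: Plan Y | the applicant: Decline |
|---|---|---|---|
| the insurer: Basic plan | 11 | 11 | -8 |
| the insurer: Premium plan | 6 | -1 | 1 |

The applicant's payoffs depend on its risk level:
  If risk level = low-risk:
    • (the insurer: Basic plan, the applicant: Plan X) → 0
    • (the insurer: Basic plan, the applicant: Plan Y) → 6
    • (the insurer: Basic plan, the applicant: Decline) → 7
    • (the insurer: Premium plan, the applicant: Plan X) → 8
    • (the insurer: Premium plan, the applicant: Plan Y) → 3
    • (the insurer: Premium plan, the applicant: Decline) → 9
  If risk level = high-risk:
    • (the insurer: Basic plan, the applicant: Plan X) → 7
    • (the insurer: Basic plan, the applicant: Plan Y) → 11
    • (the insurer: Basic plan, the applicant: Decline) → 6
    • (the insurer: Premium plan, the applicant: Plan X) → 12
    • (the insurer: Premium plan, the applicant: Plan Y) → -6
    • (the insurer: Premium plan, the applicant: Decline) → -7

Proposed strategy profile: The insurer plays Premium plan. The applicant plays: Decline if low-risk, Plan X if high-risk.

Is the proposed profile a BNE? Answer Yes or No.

The insurer plays Premium plan: E[Premium plan] = 7/10·(1) + 3/10·(6) = 5/2; E[Basic plan] = -23/10. Best-responding. ✓
The applicant (risk level low-risk), facing Premium plan: Plan X gives 8, Plan Y gives 3, Decline gives 9. Proposed Decline is best. ✓
The applicant (risk level high-risk), facing Premium plan: Plan X gives 12, Plan Y gives -6, Decline gives -7. Proposed Plan X is best. ✓

Yes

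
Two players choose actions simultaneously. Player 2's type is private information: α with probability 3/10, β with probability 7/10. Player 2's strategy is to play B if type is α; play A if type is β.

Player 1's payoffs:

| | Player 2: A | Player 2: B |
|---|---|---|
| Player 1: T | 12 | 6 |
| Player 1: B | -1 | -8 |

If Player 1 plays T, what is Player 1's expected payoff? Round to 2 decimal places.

E[T] = 3/10·6 + 7/10·12 = 9/5 + 42/5 = 51/5

10.20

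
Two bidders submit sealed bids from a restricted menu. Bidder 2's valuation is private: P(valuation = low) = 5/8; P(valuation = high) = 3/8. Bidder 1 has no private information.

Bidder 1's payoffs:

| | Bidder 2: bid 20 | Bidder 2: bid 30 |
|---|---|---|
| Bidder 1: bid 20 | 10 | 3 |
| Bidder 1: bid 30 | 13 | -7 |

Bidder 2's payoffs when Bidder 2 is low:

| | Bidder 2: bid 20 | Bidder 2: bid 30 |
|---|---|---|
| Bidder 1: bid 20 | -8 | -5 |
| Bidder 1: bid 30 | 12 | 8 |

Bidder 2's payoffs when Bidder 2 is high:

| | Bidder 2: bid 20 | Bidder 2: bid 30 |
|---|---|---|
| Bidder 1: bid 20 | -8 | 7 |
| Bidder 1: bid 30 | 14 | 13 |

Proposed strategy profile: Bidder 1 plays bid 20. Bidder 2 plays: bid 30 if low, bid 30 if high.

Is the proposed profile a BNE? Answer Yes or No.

Yes

Bidder 1 plays bid 20: E[bid 20] = 5/8·(3) + 3/8·(3) = 3; E[bid 30] = -7. Best-responding. ✓
Bidder 2 (valuation low), facing bid 20: bid 20 gives -8, bid 30 gives -5. Proposed bid 30 is best. ✓
Bidder 2 (valuation high), facing bid 20: bid 20 gives -8, bid 30 gives 7. Proposed bid 30 is best. ✓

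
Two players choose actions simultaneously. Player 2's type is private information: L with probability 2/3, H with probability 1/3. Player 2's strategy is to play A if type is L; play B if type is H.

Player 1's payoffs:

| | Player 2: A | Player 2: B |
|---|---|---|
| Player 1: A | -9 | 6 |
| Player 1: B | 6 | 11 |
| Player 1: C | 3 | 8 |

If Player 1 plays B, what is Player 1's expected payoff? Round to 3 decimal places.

7.667

E[B] = 2/3·6 + 1/3·11 = 4 + 11/3 = 23/3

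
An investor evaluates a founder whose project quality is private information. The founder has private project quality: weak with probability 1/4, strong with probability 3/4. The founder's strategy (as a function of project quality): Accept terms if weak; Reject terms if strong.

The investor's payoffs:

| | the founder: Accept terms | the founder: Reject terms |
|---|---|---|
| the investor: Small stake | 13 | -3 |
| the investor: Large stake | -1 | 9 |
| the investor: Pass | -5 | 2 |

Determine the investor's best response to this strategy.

E[Small stake] = 1/4·(13) + 3/4·(-3) = 1
E[Large stake] = 1/4·(-1) + 3/4·(9) = 13/2
E[Pass] = 1/4·(-5) + 3/4·(2) = 1/4
Best response: Large stake (13/2 is the largest).

Large stake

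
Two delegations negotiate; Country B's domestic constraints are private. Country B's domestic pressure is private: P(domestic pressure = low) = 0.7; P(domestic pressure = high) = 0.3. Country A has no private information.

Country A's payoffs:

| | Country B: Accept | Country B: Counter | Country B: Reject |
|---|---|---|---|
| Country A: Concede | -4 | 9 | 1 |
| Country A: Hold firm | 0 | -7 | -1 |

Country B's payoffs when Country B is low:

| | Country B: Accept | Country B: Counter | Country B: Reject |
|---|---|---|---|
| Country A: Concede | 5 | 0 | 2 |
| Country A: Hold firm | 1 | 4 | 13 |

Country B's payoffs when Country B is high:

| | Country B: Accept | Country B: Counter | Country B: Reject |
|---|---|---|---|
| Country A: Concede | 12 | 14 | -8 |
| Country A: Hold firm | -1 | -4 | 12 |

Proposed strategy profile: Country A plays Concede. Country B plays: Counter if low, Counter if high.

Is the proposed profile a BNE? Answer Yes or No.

No

Country A plays Concede: E[Concede] = 0.7·(9) + 0.3·(9) = 9; E[Hold firm] = -7. Best-responding. ✓
Country B (domestic pressure low), facing Concede: Accept gives 5, Counter gives 0, Reject gives 2. Proposed Counter is not best — profitable deviation exists. ✗
Country B (domestic pressure high), facing Concede: Accept gives 12, Counter gives 14, Reject gives -8. Proposed Counter is best. ✓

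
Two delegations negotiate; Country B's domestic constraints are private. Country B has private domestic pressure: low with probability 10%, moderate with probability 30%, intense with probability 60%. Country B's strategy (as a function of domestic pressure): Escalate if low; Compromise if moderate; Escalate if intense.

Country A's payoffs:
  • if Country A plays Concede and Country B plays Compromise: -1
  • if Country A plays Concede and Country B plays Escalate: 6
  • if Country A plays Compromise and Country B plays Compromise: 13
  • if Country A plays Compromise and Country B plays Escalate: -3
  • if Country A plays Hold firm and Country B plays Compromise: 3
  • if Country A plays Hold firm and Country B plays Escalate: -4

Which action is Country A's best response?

Compute Country A's expected payoff for each action, taking the expectation over Country B's type.
E[Concede] = 0.1·(6) + 0.3·(-1) + 0.6·(6) = 3.9
E[Compromise] = 0.1·(-3) + 0.3·(13) + 0.6·(-3) = 1.8
E[Hold firm] = 0.1·(-4) + 0.3·(3) + 0.6·(-4) = -1.9
Best response: Concede (3.9 is the largest).

Concede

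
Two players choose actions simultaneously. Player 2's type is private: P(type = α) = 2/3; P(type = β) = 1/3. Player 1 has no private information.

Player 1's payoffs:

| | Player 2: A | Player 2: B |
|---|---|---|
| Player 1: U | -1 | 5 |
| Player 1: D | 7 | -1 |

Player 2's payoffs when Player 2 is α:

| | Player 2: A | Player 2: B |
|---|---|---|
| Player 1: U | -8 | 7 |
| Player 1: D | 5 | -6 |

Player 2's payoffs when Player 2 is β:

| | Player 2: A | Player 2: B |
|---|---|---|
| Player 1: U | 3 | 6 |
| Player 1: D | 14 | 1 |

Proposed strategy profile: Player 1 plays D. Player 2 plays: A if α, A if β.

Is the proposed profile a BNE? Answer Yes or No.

Yes

Player 1 plays D: E[D] = 2/3·(7) + 1/3·(7) = 7; E[U] = -1. Best-responding. ✓
Player 2 (type α), facing D: A gives 5, B gives -6. Proposed A is best. ✓
Player 2 (type β), facing D: A gives 14, B gives 1. Proposed A is best. ✓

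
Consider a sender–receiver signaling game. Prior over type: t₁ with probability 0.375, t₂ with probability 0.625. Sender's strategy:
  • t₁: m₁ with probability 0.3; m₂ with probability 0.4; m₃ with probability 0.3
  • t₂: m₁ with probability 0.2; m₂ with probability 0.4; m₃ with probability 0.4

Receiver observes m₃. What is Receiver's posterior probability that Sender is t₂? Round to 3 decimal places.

0.690

P(m₃) = 0.375·0.3 + 0.625·0.4 = 0.3625
P(t₂ | m₃) = (0.625·0.4) / 0.3625 = 0.25 / 0.3625 = 0.689655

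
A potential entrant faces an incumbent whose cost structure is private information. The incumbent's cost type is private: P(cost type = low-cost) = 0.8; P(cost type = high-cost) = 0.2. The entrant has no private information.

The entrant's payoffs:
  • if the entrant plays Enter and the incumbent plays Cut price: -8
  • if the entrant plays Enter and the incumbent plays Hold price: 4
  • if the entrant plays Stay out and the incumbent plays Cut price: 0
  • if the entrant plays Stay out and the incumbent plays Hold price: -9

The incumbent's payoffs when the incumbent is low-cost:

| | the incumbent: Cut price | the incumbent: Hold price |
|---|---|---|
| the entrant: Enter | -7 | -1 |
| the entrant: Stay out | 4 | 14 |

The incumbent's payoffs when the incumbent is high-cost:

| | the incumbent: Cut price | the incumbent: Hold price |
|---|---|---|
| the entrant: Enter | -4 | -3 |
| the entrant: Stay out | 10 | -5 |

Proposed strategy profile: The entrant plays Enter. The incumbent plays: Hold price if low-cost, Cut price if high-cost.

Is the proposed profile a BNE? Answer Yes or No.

No

The entrant plays Enter: E[Enter] = 0.8·(4) + 0.2·(-8) = 1.6; E[Stay out] = -7.2. Best-responding. ✓
The incumbent (cost type low-cost), facing Enter: Cut price gives -7, Hold price gives -1. Proposed Hold price is best. ✓
The incumbent (cost type high-cost), facing Enter: Cut price gives -4, Hold price gives -3. Proposed Cut price is not best — profitable deviation exists. ✗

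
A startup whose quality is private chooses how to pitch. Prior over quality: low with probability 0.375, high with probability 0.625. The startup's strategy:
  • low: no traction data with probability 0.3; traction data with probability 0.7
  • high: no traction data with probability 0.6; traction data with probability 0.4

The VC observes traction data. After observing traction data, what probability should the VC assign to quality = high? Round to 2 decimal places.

0.49

P(traction data) = 0.375·0.7 + 0.625·0.4 = 0.5125
P(high | traction data) = (0.625·0.4) / 0.5125 = 0.25 / 0.5125 = 0.487805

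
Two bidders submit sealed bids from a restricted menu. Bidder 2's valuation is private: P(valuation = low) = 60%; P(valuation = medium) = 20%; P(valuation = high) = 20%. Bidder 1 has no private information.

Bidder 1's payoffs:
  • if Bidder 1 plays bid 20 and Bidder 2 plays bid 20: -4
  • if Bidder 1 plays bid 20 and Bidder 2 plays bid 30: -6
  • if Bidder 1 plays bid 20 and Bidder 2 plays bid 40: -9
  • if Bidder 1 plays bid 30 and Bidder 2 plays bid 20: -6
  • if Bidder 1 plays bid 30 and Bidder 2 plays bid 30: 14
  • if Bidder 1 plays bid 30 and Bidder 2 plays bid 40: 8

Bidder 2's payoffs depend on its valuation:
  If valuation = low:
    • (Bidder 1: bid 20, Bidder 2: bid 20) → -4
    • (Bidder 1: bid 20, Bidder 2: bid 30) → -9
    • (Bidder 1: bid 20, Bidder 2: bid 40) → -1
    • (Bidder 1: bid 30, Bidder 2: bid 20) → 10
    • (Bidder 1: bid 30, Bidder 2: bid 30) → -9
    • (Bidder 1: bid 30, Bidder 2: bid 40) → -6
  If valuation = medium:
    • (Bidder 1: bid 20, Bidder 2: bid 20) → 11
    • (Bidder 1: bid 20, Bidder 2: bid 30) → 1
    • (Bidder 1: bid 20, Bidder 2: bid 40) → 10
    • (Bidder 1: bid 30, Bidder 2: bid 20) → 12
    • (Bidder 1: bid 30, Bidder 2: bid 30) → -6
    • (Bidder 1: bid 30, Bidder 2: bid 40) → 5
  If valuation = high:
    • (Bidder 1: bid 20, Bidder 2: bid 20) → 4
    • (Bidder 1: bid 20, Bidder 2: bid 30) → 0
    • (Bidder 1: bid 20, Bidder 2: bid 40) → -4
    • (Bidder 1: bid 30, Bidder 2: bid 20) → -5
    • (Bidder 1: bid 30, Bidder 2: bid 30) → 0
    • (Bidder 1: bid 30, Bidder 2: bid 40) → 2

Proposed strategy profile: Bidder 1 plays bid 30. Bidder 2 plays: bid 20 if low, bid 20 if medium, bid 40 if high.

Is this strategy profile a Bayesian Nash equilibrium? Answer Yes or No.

Yes

A profile is a BNE iff every type of every player is best-responding given beliefs about the other side.
Bidder 1 plays bid 30: E[bid 30] = 0.6·(-6) + 0.2·(-6) + 0.2·(8) = -3.2; E[bid 20] = -5. Best-responding. ✓
Bidder 2 (valuation low), facing bid 30: bid 20 gives 10, bid 30 gives -9, bid 40 gives -6. Proposed bid 20 is best. ✓
Bidder 2 (valuation medium), facing bid 30: bid 20 gives 12, bid 30 gives -6, bid 40 gives 5. Proposed bid 20 is best. ✓
Bidder 2 (valuation high), facing bid 30: bid 20 gives -5, bid 30 gives 0, bid 40 gives 2. Proposed bid 40 is best. ✓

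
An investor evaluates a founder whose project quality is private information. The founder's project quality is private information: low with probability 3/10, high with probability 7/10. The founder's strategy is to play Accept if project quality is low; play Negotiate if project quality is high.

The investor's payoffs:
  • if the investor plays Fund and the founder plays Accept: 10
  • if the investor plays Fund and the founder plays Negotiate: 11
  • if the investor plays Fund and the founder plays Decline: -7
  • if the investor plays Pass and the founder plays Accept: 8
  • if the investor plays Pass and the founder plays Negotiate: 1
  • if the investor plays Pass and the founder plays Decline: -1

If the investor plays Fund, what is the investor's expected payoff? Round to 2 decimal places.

10.70

E[Fund] = 3/10·10 + 7/10·11 = 3 + 77/10 = 107/10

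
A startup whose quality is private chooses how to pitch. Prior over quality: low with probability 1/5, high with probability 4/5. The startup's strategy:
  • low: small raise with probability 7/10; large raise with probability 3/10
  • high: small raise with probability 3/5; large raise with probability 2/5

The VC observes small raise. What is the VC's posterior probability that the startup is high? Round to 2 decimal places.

P(small raise) = (1/5)·(7/10) + (4/5)·(3/5) = 31/50
P(high | small raise) = ((4/5)·(3/5)) / (31/50) = (12/25) / (31/50) = 24/31

0.77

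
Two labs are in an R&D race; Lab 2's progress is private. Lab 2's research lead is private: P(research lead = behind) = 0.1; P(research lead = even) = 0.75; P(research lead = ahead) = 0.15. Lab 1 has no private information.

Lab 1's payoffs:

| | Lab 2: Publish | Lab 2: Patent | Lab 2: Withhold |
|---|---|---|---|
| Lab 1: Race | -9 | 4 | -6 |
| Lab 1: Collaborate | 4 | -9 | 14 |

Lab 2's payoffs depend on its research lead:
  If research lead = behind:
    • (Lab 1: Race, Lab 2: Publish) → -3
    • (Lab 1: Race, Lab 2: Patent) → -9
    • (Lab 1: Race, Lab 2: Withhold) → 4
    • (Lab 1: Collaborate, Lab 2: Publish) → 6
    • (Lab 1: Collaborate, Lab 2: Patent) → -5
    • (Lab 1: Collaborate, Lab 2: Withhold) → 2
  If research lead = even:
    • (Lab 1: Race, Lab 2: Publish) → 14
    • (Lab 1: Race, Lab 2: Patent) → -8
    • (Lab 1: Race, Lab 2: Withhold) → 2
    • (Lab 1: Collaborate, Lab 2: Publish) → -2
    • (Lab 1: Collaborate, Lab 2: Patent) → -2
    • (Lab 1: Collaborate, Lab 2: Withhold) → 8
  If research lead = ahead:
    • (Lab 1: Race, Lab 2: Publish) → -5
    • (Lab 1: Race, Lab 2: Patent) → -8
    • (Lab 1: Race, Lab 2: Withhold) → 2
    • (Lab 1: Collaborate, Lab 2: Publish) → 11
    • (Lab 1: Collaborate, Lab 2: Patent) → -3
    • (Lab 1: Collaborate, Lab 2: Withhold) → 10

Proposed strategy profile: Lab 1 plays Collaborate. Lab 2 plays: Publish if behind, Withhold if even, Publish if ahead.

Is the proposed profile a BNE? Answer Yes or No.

A profile is a BNE iff every type of every player is best-responding given beliefs about the other side.
Lab 1 plays Collaborate: E[Collaborate] = 0.1·(4) + 0.75·(14) + 0.15·(4) = 11.5; E[Race] = -6.75. Best-responding. ✓
Lab 2 (research lead behind), facing Collaborate: Publish gives 6, Patent gives -5, Withhold gives 2. Proposed Publish is best. ✓
Lab 2 (research lead even), facing Collaborate: Publish gives -2, Patent gives -2, Withhold gives 8. Proposed Withhold is best. ✓
Lab 2 (research lead ahead), facing Collaborate: Publish gives 11, Patent gives -3, Withhold gives 10. Proposed Publish is best. ✓

Yes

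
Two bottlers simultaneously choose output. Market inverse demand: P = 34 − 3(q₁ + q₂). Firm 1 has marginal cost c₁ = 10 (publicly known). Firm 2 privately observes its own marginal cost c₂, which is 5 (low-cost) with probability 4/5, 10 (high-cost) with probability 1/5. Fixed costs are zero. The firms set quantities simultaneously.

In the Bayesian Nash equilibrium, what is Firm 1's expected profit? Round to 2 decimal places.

14.81

Type-c best response for Firm 2: q₂(c) = (34 − c)/6 − q₁/2.
Firm 1 maximizes expected profit; its first-order condition is 34 − 6q₁ − 3E[q₂] − 10 = 0.
Substituting E[q₂] and solving: E[c₂] = 6, so q₁ = (34 − 2·10 + 6)/9 = 2.22222.
E[P] = 34 − 3·(q₁ + E[q₂]) = 16.6667; Firm 1's expected profit = (E[P] − 10)·q₁ = (16.6667 − 10)·2.22222 = 14.8148.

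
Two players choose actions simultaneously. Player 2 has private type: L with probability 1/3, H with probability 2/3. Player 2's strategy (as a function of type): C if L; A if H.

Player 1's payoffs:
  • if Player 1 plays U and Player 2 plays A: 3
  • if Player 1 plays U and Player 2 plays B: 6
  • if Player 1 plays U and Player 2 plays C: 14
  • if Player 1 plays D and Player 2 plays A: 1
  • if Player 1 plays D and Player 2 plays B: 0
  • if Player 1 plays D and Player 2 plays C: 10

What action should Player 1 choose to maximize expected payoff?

E[U] = 1/3·(14) + 2/3·(3) = 20/3
E[D] = 1/3·(10) + 2/3·(1) = 4
Best response: U (20/3 is the largest).

U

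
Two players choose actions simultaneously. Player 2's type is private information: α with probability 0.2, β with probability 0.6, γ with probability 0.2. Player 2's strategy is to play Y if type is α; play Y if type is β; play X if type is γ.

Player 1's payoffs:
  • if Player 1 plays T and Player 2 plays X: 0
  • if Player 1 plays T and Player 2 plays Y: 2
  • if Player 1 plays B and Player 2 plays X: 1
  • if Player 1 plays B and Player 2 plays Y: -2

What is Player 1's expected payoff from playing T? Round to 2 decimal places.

E[T] = 0.2·2 + 0.6·2 + 0.2·0 = 0.4 + 1.2 + 0 = 1.6

1.60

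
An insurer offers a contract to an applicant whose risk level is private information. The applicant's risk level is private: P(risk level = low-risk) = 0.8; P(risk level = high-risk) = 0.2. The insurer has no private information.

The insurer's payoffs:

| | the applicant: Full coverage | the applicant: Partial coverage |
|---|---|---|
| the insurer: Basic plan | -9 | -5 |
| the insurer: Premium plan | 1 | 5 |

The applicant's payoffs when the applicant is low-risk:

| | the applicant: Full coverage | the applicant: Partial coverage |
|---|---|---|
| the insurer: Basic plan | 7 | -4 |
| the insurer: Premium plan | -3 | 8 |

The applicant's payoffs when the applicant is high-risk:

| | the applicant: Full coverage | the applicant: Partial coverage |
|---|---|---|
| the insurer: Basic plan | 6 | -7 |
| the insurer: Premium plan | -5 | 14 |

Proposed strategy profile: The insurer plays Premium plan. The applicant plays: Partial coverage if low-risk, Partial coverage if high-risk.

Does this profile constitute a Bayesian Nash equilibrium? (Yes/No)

Yes

A profile is a BNE iff every type of every player is best-responding given beliefs about the other side.
The insurer plays Premium plan: E[Premium plan] = 0.8·(5) + 0.2·(5) = 5; E[Basic plan] = -5. Best-responding. ✓
The applicant (risk level low-risk), facing Premium plan: Full coverage gives -3, Partial coverage gives 8. Proposed Partial coverage is best. ✓
The applicant (risk level high-risk), facing Premium plan: Full coverage gives -5, Partial coverage gives 14. Proposed Partial coverage is best. ✓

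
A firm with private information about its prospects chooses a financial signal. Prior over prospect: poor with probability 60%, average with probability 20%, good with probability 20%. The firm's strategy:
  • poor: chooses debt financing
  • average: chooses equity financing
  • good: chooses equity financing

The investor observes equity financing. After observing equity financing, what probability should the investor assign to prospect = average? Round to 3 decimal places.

Apply Bayes' rule using the sender's strategy as the likelihood.
P(equity financing) = 0.6·0 + 0.2·1 + 0.2·1 = 0.4
P(average | equity financing) = (0.2·1) / 0.4 = 0.2 / 0.4 = 0.5

0.500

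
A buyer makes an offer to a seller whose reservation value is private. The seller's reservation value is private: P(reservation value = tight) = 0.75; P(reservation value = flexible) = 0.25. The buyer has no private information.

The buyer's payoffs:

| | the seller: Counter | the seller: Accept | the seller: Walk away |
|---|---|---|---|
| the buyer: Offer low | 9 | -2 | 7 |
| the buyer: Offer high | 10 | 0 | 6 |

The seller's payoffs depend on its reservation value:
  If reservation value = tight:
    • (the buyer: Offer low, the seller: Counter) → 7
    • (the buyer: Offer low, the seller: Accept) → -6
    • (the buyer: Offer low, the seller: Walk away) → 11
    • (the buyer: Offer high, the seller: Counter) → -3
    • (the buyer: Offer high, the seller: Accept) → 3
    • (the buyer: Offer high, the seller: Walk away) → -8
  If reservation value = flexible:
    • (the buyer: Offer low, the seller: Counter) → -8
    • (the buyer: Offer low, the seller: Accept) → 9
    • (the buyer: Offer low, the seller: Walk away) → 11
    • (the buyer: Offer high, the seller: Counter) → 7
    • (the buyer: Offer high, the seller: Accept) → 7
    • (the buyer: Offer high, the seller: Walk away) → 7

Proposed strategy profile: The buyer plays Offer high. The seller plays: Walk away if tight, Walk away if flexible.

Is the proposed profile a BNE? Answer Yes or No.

No

A profile is a BNE iff every type of every player is best-responding given beliefs about the other side.
The buyer plays Offer high: E[Offer high] = 0.75·(6) + 0.25·(6) = 6; E[Offer low] = 7. Not best-responding. ✗
The seller (reservation value tight), facing Offer high: Counter gives -3, Accept gives 3, Walk away gives -8. Proposed Walk away is not best — profitable deviation exists. ✗
The seller (reservation value flexible), facing Offer high: Counter gives 7, Accept gives 7, Walk away gives 7. Proposed Walk away is best. ✓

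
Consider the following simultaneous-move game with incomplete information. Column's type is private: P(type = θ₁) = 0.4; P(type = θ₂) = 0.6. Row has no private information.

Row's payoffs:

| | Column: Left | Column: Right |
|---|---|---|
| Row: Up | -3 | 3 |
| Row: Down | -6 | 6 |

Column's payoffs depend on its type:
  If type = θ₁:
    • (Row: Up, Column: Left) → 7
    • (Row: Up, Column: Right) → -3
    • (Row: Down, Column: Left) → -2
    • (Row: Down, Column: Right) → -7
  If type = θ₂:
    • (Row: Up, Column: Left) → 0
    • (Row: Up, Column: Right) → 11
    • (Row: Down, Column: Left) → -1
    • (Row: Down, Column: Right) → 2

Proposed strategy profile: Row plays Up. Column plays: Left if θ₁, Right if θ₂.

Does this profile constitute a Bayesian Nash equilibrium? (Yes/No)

No

Row plays Up: E[Up] = 0.4·(-3) + 0.6·(3) = 0.6; E[Down] = 1.2. Not best-responding. ✗
Column (type θ₁), facing Up: Left gives 7, Right gives -3. Proposed Left is best. ✓
Column (type θ₂), facing Up: Left gives 0, Right gives 11. Proposed Right is best. ✓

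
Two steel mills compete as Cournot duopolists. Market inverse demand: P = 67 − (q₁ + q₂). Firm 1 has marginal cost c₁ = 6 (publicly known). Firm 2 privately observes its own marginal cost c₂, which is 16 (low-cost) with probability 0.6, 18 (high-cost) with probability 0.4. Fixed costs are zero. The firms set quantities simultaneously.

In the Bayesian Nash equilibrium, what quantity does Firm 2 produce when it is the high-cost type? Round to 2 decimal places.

Firm 2 with cost c maximizes (67 − (q₁+q₂) − c)·q₂, giving q₂(c) = (67 − c − q₁)/2.
E[c₂] = 0.6·16 + 0.4·18 = 16.8
Firm 1's FOC against E[q₂] yields q₁ = (67 − 2·6 + E[c₂])/3 = (67 − 12 + 16.8)/3 = 23.9333.
q₂(high-cost) = (67 − 18 − 23.9333)/2 = 12.5333.

12.53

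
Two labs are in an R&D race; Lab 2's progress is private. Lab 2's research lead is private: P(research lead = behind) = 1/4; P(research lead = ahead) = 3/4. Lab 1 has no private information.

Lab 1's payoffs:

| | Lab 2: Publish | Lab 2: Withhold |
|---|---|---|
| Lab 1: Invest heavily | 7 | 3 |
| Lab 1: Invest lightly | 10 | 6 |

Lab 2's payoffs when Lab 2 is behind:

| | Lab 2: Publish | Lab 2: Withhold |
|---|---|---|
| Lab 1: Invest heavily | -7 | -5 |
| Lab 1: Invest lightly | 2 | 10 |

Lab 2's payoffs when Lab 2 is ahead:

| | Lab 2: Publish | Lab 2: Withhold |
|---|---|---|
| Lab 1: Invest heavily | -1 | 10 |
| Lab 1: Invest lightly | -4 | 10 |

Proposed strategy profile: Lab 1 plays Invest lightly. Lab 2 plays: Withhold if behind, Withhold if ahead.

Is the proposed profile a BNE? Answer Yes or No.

Yes

A profile is a BNE iff every type of every player is best-responding given beliefs about the other side.
Lab 1 plays Invest lightly: E[Invest lightly] = 1/4·(6) + 3/4·(6) = 6; E[Invest heavily] = 3. Best-responding. ✓
Lab 2 (research lead behind), facing Invest lightly: Publish gives 2, Withhold gives 10. Proposed Withhold is best. ✓
Lab 2 (research lead ahead), facing Invest lightly: Publish gives -4, Withhold gives 10. Proposed Withhold is best. ✓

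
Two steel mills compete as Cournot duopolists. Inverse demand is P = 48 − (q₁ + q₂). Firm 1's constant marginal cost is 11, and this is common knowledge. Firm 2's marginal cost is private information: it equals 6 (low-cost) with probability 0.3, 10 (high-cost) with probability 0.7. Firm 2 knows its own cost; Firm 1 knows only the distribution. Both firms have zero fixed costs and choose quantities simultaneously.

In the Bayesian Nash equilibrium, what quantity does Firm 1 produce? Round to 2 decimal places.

Firm 2 with cost c maximizes (48 − (q₁+q₂) − c)·q₂, giving q₂(c) = (48 − c − q₁)/2.
E[c₂] = 0.3·6 + 0.7·10 = 8.8
Firm 1's FOC against E[q₂] yields q₁ = (48 − 2·11 + E[c₂])/3 = (48 − 22 + 8.8)/3 = 11.6.

11.60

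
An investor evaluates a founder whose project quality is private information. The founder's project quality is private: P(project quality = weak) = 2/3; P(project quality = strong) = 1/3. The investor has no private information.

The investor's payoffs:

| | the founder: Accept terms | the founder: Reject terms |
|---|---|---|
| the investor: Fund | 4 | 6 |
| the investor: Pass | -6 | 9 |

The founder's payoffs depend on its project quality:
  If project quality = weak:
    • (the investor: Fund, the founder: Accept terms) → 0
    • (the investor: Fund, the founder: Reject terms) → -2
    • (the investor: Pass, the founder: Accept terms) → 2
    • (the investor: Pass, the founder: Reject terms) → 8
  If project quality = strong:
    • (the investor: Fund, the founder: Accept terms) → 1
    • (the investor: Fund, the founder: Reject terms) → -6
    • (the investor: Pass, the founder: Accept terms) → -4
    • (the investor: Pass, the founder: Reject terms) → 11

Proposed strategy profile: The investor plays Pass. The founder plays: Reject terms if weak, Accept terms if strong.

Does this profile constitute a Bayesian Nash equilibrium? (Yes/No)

A profile is a BNE iff every type of every player is best-responding given beliefs about the other side.
The investor plays Pass: E[Pass] = 2/3·(9) + 1/3·(-6) = 4; E[Fund] = 16/3. Not best-responding. ✗
The founder (project quality weak), facing Pass: Accept terms gives 2, Reject terms gives 8. Proposed Reject terms is best. ✓
The founder (project quality strong), facing Pass: Accept terms gives -4, Reject terms gives 11. Proposed Accept terms is not best — profitable deviation exists. ✗

No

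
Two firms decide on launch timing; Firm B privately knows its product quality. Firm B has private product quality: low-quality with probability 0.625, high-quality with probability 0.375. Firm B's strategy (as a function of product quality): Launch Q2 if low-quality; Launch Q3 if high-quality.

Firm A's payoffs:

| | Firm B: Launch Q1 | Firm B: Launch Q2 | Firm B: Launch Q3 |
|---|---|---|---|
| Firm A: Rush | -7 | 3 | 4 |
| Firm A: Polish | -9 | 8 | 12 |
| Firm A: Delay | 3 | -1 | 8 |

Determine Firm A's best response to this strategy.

E[Rush] = 0.625·(3) + 0.375·(4) = 3.375
E[Polish] = 0.625·(8) + 0.375·(12) = 9.5
E[Delay] = 0.625·(-1) + 0.375·(8) = 2.375
Best response: Polish (9.5 is the largest).

Polish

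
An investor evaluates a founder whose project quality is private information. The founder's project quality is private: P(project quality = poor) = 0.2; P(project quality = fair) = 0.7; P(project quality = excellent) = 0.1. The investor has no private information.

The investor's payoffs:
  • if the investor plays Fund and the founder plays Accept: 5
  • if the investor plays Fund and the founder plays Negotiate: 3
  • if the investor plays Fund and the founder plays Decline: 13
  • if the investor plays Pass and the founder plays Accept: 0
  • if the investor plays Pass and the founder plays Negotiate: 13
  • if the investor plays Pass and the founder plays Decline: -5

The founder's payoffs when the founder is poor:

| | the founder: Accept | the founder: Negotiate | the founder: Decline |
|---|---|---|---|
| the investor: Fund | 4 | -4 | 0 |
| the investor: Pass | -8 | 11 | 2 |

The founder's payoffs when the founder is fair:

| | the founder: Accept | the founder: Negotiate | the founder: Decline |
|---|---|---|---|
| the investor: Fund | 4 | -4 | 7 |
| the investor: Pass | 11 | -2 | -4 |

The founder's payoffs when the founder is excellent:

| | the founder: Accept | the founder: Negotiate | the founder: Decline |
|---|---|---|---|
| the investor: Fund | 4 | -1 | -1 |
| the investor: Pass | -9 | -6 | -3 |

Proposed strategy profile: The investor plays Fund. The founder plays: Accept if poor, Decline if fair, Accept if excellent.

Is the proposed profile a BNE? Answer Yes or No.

The investor plays Fund: E[Fund] = 0.2·(5) + 0.7·(13) + 0.1·(5) = 10.6; E[Pass] = -3.5. Best-responding. ✓
The founder (project quality poor), facing Fund: Accept gives 4, Negotiate gives -4, Decline gives 0. Proposed Accept is best. ✓
The founder (project quality fair), facing Fund: Accept gives 4, Negotiate gives -4, Decline gives 7. Proposed Decline is best. ✓
The founder (project quality excellent), facing Fund: Accept gives 4, Negotiate gives -1, Decline gives -1. Proposed Accept is best. ✓

Yes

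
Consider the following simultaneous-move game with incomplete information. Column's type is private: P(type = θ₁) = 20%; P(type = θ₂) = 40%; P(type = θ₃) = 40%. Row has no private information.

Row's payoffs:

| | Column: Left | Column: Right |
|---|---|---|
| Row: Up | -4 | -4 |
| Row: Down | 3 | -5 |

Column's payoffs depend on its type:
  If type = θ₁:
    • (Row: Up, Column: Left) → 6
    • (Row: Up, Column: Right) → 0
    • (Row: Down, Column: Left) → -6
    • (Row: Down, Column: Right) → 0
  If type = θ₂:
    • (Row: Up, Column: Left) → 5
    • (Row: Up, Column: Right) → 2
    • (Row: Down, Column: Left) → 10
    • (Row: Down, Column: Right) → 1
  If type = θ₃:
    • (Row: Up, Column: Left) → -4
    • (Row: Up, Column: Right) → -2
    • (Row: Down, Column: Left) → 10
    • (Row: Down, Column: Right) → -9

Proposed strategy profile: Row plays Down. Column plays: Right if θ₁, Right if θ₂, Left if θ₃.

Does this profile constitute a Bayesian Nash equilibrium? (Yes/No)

No

A profile is a BNE iff every type of every player is best-responding given beliefs about the other side.
Row plays Down: E[Down] = 0.2·(-5) + 0.4·(-5) + 0.4·(3) = -1.8; E[Up] = -4. Best-responding. ✓
Column (type θ₁), facing Down: Left gives -6, Right gives 0. Proposed Right is best. ✓
Column (type θ₂), facing Down: Left gives 10, Right gives 1. Proposed Right is not best — profitable deviation exists. ✗
Column (type θ₃), facing Down: Left gives 10, Right gives -9. Proposed Left is best. ✓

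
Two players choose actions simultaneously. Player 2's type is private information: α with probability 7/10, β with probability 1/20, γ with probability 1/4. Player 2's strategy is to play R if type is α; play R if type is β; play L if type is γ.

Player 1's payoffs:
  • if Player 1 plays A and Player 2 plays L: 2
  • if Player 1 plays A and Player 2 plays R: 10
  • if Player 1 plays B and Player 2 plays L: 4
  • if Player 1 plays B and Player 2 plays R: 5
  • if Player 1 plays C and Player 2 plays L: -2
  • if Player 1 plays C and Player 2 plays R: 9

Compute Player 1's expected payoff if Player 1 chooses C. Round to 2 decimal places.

6.25

Take the expectation over Player 2's type, weighting each type's action by its prior probability.
E[C] = 7/10·9 + 1/20·9 + 1/4·(-2) = 63/10 + 9/20 + (-1/2) = 25/4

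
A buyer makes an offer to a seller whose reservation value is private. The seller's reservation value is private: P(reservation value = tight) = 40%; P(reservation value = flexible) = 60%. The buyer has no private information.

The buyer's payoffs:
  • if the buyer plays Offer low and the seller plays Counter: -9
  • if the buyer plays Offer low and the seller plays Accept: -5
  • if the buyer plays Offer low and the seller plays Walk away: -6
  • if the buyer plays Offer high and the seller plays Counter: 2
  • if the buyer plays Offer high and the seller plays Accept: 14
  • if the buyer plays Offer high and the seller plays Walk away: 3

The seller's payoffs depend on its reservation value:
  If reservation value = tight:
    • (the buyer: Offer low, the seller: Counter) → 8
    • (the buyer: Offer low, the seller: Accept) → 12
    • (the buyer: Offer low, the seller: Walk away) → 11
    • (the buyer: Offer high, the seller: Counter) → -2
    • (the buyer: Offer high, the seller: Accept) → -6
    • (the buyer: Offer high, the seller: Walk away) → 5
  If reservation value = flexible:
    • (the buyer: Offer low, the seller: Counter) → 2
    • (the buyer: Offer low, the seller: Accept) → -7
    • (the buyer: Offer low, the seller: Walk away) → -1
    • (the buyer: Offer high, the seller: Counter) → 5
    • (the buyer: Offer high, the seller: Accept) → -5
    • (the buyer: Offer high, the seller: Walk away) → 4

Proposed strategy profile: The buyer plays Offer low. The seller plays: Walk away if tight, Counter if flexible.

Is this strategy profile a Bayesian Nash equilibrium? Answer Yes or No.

No

A profile is a BNE iff every type of every player is best-responding given beliefs about the other side.
The buyer plays Offer low: E[Offer low] = 0.4·(-6) + 0.6·(-9) = -7.8; E[Offer high] = 2.4. Not best-responding. ✗
The seller (reservation value tight), facing Offer low: Counter gives 8, Accept gives 12, Walk away gives 11. Proposed Walk away is not best — profitable deviation exists. ✗
The seller (reservation value flexible), facing Offer low: Counter gives 2, Accept gives -7, Walk away gives -1. Proposed Counter is best. ✓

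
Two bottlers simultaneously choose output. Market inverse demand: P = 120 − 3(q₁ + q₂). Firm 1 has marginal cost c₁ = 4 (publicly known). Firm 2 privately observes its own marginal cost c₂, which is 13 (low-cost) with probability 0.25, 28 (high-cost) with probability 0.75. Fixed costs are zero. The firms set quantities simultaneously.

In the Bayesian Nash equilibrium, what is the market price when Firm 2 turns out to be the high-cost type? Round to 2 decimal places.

Firm 2 with cost c maximizes (120 − 3(q₁+q₂) − c)·q₂, giving q₂(c) = (120 − c − 3q₁)/6.
E[c₂] = 0.25·13 + 0.75·28 = 24.25
Firm 1's FOC against E[q₂] yields q₁ = (120 − 2·4 + E[c₂])/9 = (120 − 8 + 24.25)/9 = 15.1389.
q₂(high-cost) = 7.76389, so P = 120 − 3·(15.1389 + 7.76389) = 51.2917.

51.29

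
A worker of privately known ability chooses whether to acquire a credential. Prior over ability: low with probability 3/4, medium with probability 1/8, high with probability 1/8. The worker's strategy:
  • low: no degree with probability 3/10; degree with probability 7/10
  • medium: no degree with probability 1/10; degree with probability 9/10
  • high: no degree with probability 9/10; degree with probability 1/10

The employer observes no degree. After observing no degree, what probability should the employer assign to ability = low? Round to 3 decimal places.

P(no degree) = (3/4)·(3/10) + (1/8)·(1/10) + (1/8)·(9/10) = 7/20
P(low | no degree) = ((3/4)·(3/10)) / (7/20) = (9/40) / (7/20) = 9/14

0.643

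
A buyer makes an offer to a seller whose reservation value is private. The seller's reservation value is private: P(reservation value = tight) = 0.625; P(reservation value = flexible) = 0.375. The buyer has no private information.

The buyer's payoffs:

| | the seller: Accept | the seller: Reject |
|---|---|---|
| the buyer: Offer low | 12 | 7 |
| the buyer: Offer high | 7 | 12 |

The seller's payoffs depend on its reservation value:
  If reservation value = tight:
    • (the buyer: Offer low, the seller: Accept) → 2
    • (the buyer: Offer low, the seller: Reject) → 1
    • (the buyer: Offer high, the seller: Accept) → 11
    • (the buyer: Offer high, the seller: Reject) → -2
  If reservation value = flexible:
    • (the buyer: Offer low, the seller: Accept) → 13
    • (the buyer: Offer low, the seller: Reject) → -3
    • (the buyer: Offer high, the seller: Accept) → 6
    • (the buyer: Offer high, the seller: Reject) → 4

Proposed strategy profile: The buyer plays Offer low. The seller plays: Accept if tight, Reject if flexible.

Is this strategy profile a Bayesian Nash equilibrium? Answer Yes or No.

The buyer plays Offer low: E[Offer low] = 0.625·(12) + 0.375·(7) = 10.125; E[Offer high] = 8.875. Best-responding. ✓
The seller (reservation value tight), facing Offer low: Accept gives 2, Reject gives 1. Proposed Accept is best. ✓
The seller (reservation value flexible), facing Offer low: Accept gives 13, Reject gives -3. Proposed Reject is not best — profitable deviation exists. ✗

No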